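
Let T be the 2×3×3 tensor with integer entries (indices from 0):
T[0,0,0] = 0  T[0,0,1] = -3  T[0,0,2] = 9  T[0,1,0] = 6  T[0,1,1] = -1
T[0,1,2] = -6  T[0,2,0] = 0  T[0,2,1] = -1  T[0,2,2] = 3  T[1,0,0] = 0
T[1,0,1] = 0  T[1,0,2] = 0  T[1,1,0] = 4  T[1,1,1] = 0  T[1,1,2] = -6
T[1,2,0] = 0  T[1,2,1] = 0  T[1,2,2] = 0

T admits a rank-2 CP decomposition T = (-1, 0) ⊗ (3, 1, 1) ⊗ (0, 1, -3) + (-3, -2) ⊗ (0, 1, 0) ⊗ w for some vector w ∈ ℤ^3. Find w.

w = (-2, 0, 3)

Subtract the known terms from T to get the rank-1 residual R = (-3, -2) ⊗ (0, 1, 0) ⊗ w, so R[i,j,k] = a[i]·b[j]·w[k]. Pick indices with nonzero a[0]·b[1] = (-3)·(1) = -3. Only the fibre through (0,1,·) is needed: R[0,1,:] = T[0,1,:] − Σₗ aₗ[0]bₗ[1]cₗ = [6, -1, -6] − (-1)·(1)·(0, 1, -3) = [6, 0, -9]. Then w[k] = R[0,1,k] / -3 for each k, giving w = [6, 0, -9] / -3 = (-2, 0, 3).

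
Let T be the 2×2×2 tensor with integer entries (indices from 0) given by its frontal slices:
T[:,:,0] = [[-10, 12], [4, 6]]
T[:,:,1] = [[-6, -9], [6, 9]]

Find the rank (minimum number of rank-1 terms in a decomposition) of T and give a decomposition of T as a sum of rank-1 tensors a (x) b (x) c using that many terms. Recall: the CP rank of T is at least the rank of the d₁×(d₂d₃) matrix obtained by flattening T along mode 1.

rank(T) = 2

Lower bound: the mode-3 unfolding of T (rows indexed by k, columns by (i,j) = (0,0), (0,1), (1,0), (1,1)) is [[-10, 12, 4, 6], [-6, -9, 6, 9]].
There the 2×2 minor on rows k ∈ {0, 1}, columns (i,j) ∈ {(0,0), (0,1)} is det [[-10, 12], [-6, -9]] = 162 ≠ 0, so this unfolding has rank ≥ 2; CP rank is at least every unfolding rank, so rank(T) ≥ 2. (This is only a lower bound: in general the CP rank may exceed every unfolding rank, so we still need to exhibit 2 rank-1 terms summing to T.)
Upper bound — finding two terms. Write S_k = T[:,:,k] for the frontal slices: S₀ = [[-10, 12], [4, 6]], S₁ = [[-6, -9], [6, 9]].
If T = a₁ (x) b₁ (x) c₁ + a₂ (x) b₂ (x) c₂ then each S_k = c₁[k]·a₁b₁ᵀ + c₂[k]·a₂b₂ᵀ. S₀ and S₁ are linearly independent, so a₁b₁ᵀ and a₂b₂ᵀ must span the same plane of matrices: they are the rank-1 matrices of the form x·S₀ + y·S₁.
det(x·S₀ + y·S₁) is −108·x² − 162·xy = (-54)·(2·x + 3·y)(x), vanishing at (x:y) = (3:-2) and (0:1).
M₁ = 3·S₀ − 2·S₁ = [[-18, 54], [0, 0]] = (-18)·(1, 0)(1, -3)ᵀ and M₂ = S₁ = [[-6, -9], [6, 9]] = (-3)·(1, -1)(2, 3)ᵀ, so take a₁ = (1, 0), b₁ = (1, -3), a₂ = (1, -1), b₂ = (2, 3).
Each slice is an integer combination of E₁ = a₁b₁ᵀ and E₂ = a₂b₂ᵀ: S₀ = −6·E₁ − 2·E₂, S₁ = −3·E₂; reading off coefficients, c₁ = (-6, 0) and c₂ = (-2, -3).
Hence T = (1, 0) (x) (1, -3) (x) (-6, 0) + (1, -1) (x) (2, 3) (x) (-2, -3), so rank(T) ≤ 2.
These bounds meet, so rank(T) = 2.
Check entry T[0,1,0] = 12: (1)·(-3)·(-6) + (1)·(3)·(-2) = 12.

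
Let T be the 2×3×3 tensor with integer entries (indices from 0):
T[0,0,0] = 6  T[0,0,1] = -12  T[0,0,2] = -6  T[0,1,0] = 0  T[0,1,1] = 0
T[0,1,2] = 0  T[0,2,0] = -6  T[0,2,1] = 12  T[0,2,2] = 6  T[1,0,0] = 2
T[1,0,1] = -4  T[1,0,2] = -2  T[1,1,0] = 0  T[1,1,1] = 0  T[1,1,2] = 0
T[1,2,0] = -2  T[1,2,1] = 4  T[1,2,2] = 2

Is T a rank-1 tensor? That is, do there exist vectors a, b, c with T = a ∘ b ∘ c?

The mode-1 fibre T[:,0,0] = [6, 2] gives a = (3, 1) (primitive direction); the mode-2 fibre T[0,:,0] = [6, 0, -6] gives b = (1, 0, -1); then c[k] = T[0,0,k] / (a[0]·b[0]) = [6, -12, -6] / 3 = (2, -4, -2).
Expanding (3, 1) ∘ (1, 0, -1) ∘ (2, -4, -2) reproduces all 18 entries of T, so T = (3, 1) ∘ (1, 0, -1) ∘ (2, -4, -2) and rank(T) ≤ 1.
Equivalently every frontal slice T[:,:,k] is c[k] times the rank-1 matrix (3, 1) ∘ (1, 0, -1). So T has rank 1 (it is nonzero).

Yes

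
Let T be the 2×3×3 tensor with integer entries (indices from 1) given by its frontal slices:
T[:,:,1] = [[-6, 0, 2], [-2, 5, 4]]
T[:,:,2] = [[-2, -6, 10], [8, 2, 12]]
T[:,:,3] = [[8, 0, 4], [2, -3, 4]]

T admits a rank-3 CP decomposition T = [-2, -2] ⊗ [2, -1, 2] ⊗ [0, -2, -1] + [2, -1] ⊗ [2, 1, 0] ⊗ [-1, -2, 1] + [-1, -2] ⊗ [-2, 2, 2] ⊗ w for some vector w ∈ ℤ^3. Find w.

Subtract the known terms from T to get the rank-1 residual R = [-1, -2] ⊗ [-2, 2, 2] ⊗ w, so R[i,j,k] = a[i]·b[j]·w[k]. Pick indices with nonzero a[1]·b[1] = (-1)·(-2) = 2. Only the fibre through (1,1,·) is needed: R[1,1,:] = T[1,1,:] − Σₗ aₗ[1]bₗ[1]cₗ = [-6, -2, 8] − (-2)·(2)·[0, -2, -1] − (2)·(2)·[-1, -2, 1] = [-2, -2, 0]. Then w[k] = R[1,1,k] / 2 for each k, giving w = [-2, -2, 0] / 2 = [-1, -1, 0].

w = [-1, -1, 0]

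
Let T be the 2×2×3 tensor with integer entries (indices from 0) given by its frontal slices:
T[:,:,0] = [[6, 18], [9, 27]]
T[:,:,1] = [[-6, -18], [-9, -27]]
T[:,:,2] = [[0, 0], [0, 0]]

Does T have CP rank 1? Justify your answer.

Yes

If T = a (x) b (x) c then every fibre of T is a multiple of the corresponding factor, so read the factors off the fibres through the nonzero entry T[0,0,0] = 6.
The mode-1 fibre T[:,0,0] = [6, 9] gives a = [2, 3] (primitive direction); the mode-2 fibre T[0,:,0] = [6, 18] gives b = [1, 3]; then c[k] = T[0,0,k] / (a[0]·b[0]) = [6, -6, 0] / 2 = [3, -3, 0].
Expanding [2, 3] (x) [1, 3] (x) [3, -3, 0] reproduces all 12 entries of T, so T = [2, 3] (x) [1, 3] (x) [3, -3, 0] and rank(T) ≤ 1.
Equivalently every frontal slice T[:,:,k] is c[k] times the rank-1 matrix [2, 3] (x) [1, 3]. So T has rank 1 (it is nonzero).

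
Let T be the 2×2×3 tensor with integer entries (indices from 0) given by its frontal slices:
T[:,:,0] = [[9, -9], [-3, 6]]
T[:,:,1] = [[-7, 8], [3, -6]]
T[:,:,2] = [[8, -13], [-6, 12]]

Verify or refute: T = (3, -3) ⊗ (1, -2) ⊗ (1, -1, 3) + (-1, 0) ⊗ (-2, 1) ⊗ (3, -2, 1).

Reconstruct entry (0,0,2) from the claimed factors: Σₗ aₗ[0]bₗ[0]cₗ[2] = (3)·(1)·(3) + (-1)·(-2)·(1) = 11, but T[0,0,2] = 8. The claim is false.

No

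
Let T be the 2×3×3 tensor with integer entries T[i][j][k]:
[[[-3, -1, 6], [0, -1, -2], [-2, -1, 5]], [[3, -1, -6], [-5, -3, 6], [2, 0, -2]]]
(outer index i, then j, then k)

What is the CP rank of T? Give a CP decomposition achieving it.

rank(T) = 3

Lower bound: the mode-3 unfolding of T (rows indexed by k, columns by (i,j) = (0,0), (0,1), (0,2), (1,0), (1,1), (1,2)) is [[-3, 0, -2, 3, -5, 2], [-1, -1, -1, -1, -3, 0], [6, -2, 5, -6, 6, -2]].
There the 3×3 minor on rows k ∈ {0, 1, 2}, columns (i,j) ∈ {(0,0), (0,1), (0,2)} is det [[-3, 0, -2], [-1, -1, -1], [6, -2, 5]] = 5 ≠ 0, so this unfolding has rank ≥ 3; CP rank is at least every unfolding rank, so rank(T) ≥ 3. (Flattening ranks never certify an upper bound on CP rank; for that we must actually write T with 3 rank-1 terms.)
Upper bound: T is a sum of 3 rank-1 terms, T = [1, -2] ⊗ [2, -1, 1] ⊗ [-1, 0, 2] + [1, 1] ⊗ [1, -1, 2] ⊗ [-1, -1, 2] + [1, 2] ⊗ [0, 2, -1] ⊗ [-1, -1, 1] (one valid choice — decompositions are not unique — normalised so each a, b is primitive with positive first nonzero entry; check it by expanding all entries), so rank(T) ≤ 3.
These bounds meet, so rank(T) = 3.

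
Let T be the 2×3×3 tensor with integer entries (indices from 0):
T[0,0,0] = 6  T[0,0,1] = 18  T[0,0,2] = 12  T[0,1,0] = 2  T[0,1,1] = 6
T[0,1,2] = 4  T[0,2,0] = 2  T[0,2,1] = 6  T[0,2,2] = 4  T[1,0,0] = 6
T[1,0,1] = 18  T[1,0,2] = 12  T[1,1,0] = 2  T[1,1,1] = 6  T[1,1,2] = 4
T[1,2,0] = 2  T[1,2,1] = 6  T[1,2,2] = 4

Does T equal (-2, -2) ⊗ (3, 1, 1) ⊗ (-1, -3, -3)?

No

Reconstruct entry (0,0,2) from the claimed factors: Σₗ aₗ[0]bₗ[0]cₗ[2] = (-2)·(3)·(-3) = 18, but T[0,0,2] = 12. The claim is false.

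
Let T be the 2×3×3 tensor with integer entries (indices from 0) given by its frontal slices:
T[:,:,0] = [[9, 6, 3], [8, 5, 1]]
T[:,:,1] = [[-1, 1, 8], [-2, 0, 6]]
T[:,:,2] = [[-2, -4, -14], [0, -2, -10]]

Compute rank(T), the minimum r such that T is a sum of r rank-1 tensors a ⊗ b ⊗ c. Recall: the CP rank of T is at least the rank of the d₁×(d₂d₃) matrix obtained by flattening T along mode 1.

Lower bound: the mode-3 unfolding of T (rows indexed by k, columns by (i,j) = (0,0), (0,1), (0,2), (1,0), (1,1), (1,2)) is [[9, 6, 3, 8, 5, 1], [-1, 1, 8, -2, 0, 6], [-2, -4, -14, 0, -2, -10]].
There the 2×2 minor on rows k ∈ {0, 1}, columns (i,j) ∈ {(0,0), (0,1)} is det [[9, 6], [-1, 1]] = 15 ≠ 0, so this unfolding has rank ≥ 2; CP rank is at least every unfolding rank, so rank(T) ≥ 2. (Flattening ranks never certify an upper bound on CP rank; for that we must actually write T with 2 rank-1 terms.)
Upper bound — finding two terms. Write S_k = T[:,:,k] for the frontal slices: S₀ = [[9, 6, 3], [8, 5, 1]], S₁ = [[-1, 1, 8], [-2, 0, 6]], S₂ = [[-2, -4, -14], [0, -2, -10]].
If T = a₁ ⊗ b₁ ⊗ c₁ + a₂ ⊗ b₂ ⊗ c₂ then each S_k = c₁[k]·a₁b₁ᵀ + c₂[k]·a₂b₂ᵀ. S₀ and S₁ are linearly independent, so a₁b₁ᵀ and a₂b₂ᵀ must span the same plane of matrices: they are the rank-1 matrices of the form x·S₀ + y·S₁.
The 2×2 minor of x·S₀ + y·S₁ on rows {0,1}, columns {0,1} is −3·x² − xy + 2·y² = −(3·x − 2·y)(x + y), vanishing at (x:y) = (2:3) and (1:-1).
M₁ = 2·S₀ + 3·S₁ = [[15, 15, 30], [10, 10, 20]] = 5·[3, 2][1, 1, 2]ᵀ and M₂ = S₀ − S₁ = [[10, 5, -5], [10, 5, -5]] = 5·[1, 1][2, 1, -1]ᵀ, so take a₁ = [3, 2], b₁ = [1, 1, 2], a₂ = [1, 1], b₂ = [2, 1, -1].
Each slice is an integer combination of E₁ = a₁b₁ᵀ and E₂ = a₂b₂ᵀ: S₀ = E₁ + 3·E₂, S₁ = E₁ − 2·E₂, S₂ = −2·E₁ + 2·E₂; reading off coefficients, c₁ = [1, 1, -2] and c₂ = [3, -2, 2].
Hence T = [3, 2] ⊗ [1, 1, 2] ⊗ [1, 1, -2] + [1, 1] ⊗ [2, 1, -1] ⊗ [3, -2, 2], so rank(T) ≤ 2.
These bounds meet, so rank(T) = 2.

2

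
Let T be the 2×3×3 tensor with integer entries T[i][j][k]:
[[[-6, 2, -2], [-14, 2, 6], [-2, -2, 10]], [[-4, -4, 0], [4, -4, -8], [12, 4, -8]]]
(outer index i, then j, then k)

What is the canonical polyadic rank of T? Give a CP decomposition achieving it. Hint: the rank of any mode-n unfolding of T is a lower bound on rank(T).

Lower bound: the mode-3 unfolding of T (rows indexed by k, columns by (i,j) = (0,0), (0,1), (0,2), (1,0), (1,1), (1,2)) is [[-6, -14, -2, -4, 4, 12], [2, 2, -2, -4, -4, 4], [-2, 6, 10, 0, -8, -8]].
There the 3×3 minor on rows k ∈ {0, 1, 2}, columns (i,j) ∈ {(0,0), (0,1), (1,0)} is det [[-6, -14, -4], [2, 2, -4], [-2, 6, 0]] = -320 ≠ 0, so this unfolding has rank ≥ 3; CP rank is at least every unfolding rank, so rank(T) ≥ 3. (This is only a lower bound: in general the CP rank may exceed every unfolding rank, so we still need to exhibit 3 rank-1 terms summing to T.)
Upper bound: T is a sum of 3 rank-1 terms, T = [1, -1] (x) [0, 1, 1] (x) [-8, 0, 8] + [1, 0] (x) [1, 1, -1] (x) [-4, 4, -2] + [1, 2] (x) [1, 1, -1] (x) [-2, -2, 0] (written with every a and b primitive with positive leading entry and the scale carried by c; CP decompositions are not unique, and this one is verified by expanding entrywise), so rank(T) ≤ 3.
These bounds meet, so rank(T) = 3.
Check entry T[0,1,1] = 2: (1)·(1)·(0) + (1)·(1)·(4) + (1)·(1)·(-2) = 2.

rank(T) = 3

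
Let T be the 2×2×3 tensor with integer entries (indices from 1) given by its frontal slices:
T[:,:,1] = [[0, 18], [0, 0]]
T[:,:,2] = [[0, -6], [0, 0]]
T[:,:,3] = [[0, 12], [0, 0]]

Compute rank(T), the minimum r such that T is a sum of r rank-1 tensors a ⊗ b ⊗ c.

1

Lower bound: T ≠ 0 (e.g. T[1,2,1] = 18), so rank(T) ≥ 1.
Upper bound: if T = a ⊗ b ⊗ c then every fibre of T is a multiple of the corresponding factor, so read the factors off the fibres through the nonzero entry T[1,2,1] = 18.
The mode-1 fibre T[:,2,1] = [18, 0] gives a = (1, 0) (primitive direction); the mode-2 fibre T[1,:,1] = [0, 18] gives b = (0, 1); then c[k] = T[1,2,k] / (a[1]·b[2]) = [18, -6, 12] / 1 = (18, -6, 12).
Expanding (1, 0) ⊗ (0, 1) ⊗ (18, -6, 12) reproduces all 12 entries of T, so T = (1, 0) ⊗ (0, 1) ⊗ (18, -6, 12) and rank(T) ≤ 1.
These bounds meet, so rank(T) = 1.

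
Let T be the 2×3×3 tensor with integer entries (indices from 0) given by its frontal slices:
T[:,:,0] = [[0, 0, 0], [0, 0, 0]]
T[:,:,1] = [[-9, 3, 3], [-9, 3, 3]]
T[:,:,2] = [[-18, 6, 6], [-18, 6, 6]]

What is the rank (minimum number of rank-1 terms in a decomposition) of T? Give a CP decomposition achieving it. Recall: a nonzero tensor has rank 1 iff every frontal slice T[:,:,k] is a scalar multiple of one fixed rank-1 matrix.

Lower bound: T ≠ 0 (e.g. T[0,0,1] = -9), so rank(T) ≥ 1.
Upper bound: if T = a (x) b (x) c then every fibre of T is a multiple of the corresponding factor, so read the factors off the fibres through the nonzero entry T[0,0,1] = -9.
The mode-1 fibre T[:,0,1] = [-9, -9] gives a = [1, 1] (primitive direction); the mode-2 fibre T[0,:,1] = [-9, 3, 3] gives b = [3, -1, -1]; then c[k] = T[0,0,k] / (a[0]·b[0]) = [0, -9, -18] / 3 = [0, -3, -6].
Expanding [1, 1] (x) [3, -1, -1] (x) [0, -3, -6] reproduces all 18 entries of T, so T = [1, 1] (x) [3, -1, -1] (x) [0, -3, -6] and rank(T) ≤ 1.
These bounds meet, so rank(T) = 1.

rank(T) = 1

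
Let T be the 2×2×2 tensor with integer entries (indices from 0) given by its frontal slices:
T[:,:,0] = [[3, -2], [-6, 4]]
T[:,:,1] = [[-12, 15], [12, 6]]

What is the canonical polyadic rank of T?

2

Lower bound: in the mode-3 unfolding of T (rows indexed by k, columns by (i,j)) the 2×2 minor on rows k ∈ {0, 1}, columns (i,j) ∈ {(0,0), (0,1)} is det [[3, -2], [-12, 15]] = 21 ≠ 0, so that unfolding has rank ≥ 2 and hence rank(T) ≥ 2 (CP rank is at least every unfolding rank, though it can be larger).
Upper bound: with S_k = T[:,:,k], the two rank-1 terms a₁b₁ᵀ, a₂b₂ᵀ are the rank-1 members of the pencil x·S₀ + y·S₁.
det(x·S₀ + y·S₁) is 84·xy − 252·y² = 84·(x − 3·y)(y), vanishing at (x:y) = (3:1) and (1:0).
M₁ = 3·S₀ + S₁ = [[-3, 9], [-6, 18]] = (-3)·(1, 2)(1, -3)ᵀ and M₂ = S₀ = [[3, -2], [-6, 4]] = (1, -2)(3, -2)ᵀ, so take a₁ = (1, 2), b₁ = (1, -3), a₂ = (1, -2), b₂ = (3, -2).
Each slice is an integer combination of E₁ = a₁b₁ᵀ and E₂ = a₂b₂ᵀ: S₀ = E₂, S₁ = −3·E₁ − 3·E₂; reading off coefficients, c₁ = (0, -3) and c₂ = (1, -3).
Hence T = (1, 2) (x) (1, -3) (x) (0, -3) + (1, -2) (x) (3, -2) (x) (1, -3), so rank(T) ≤ 2.
These bounds meet, so rank(T) = 2.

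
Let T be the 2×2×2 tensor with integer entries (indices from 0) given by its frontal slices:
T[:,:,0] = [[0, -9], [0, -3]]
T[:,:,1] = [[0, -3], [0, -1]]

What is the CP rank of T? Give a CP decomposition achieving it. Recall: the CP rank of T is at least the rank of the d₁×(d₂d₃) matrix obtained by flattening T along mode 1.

rank(T) = 1

Lower bound: T ≠ 0 (e.g. T[0,1,0] = -9), so rank(T) ≥ 1.
Upper bound: the mode-1 fibre T[:,1,0] = [-9, -3] gives a = [3, 1] (primitive direction); the mode-2 fibre T[0,:,0] = [0, -9] gives b = [0, 1]; then c[k] = T[0,1,k] / (a[0]·b[1]) = [-9, -3] / 3 = [-3, -1].
Expanding [3, 1] ⊗ [0, 1] ⊗ [-3, -1] reproduces all 8 entries of T, so T = [3, 1] ⊗ [0, 1] ⊗ [-3, -1] and rank(T) ≤ 1.
These bounds meet, so rank(T) = 1.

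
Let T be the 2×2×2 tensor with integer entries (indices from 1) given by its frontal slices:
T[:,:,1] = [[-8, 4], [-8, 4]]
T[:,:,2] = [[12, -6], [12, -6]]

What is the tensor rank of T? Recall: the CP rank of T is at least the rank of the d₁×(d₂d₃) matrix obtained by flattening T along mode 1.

Lower bound: T ≠ 0 (e.g. T[1,1,1] = -8), so rank(T) ≥ 1.
Upper bound: if T = a ⊗ b ⊗ c then every fibre of T is a multiple of the corresponding factor, so read the factors off the fibres through the nonzero entry T[1,1,1] = -8.
The mode-1 fibre T[:,1,1] = [-8, -8] gives a = (1, 1) (primitive direction); the mode-2 fibre T[1,:,1] = [-8, 4] gives b = (2, -1); then c[k] = T[1,1,k] / (a[1]·b[1]) = [-8, 12] / 2 = (-4, 6).
Expanding (1, 1) ⊗ (2, -1) ⊗ (-4, 6) reproduces all 8 entries of T, so T = (1, 1) ⊗ (2, -1) ⊗ (-4, 6) and rank(T) ≤ 1.
These bounds meet, so rank(T) = 1.

1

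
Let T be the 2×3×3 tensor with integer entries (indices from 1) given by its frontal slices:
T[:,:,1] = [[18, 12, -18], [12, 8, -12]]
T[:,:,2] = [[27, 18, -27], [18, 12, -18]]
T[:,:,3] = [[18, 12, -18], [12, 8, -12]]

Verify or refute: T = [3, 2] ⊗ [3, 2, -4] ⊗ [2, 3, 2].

Reconstruct entry (1,3,1) from the claimed factors: Σₗ aₗ[1]bₗ[3]cₗ[1] = (3)·(-4)·(2) = -24, but T[1,3,1] = -18. The claim is false.

No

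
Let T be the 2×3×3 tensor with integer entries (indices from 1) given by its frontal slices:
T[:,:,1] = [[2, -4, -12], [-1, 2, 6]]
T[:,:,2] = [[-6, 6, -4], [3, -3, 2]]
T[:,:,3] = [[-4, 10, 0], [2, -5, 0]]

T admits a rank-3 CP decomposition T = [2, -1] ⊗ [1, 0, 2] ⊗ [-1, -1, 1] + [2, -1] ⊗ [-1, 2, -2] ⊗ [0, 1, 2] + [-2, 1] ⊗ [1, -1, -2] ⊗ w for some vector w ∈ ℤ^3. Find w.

Subtract the known terms from T to get the rank-1 residual R = [-2, 1] ⊗ [1, -1, -2] ⊗ w, so R[i,j,k] = a[i]·b[j]·w[k]. Pick indices with nonzero a[1]·b[1] = (-2)·(1) = -2. Only the fibre through (1,1,·) is needed: R[1,1,:] = T[1,1,:] − Σₗ aₗ[1]bₗ[1]cₗ = [2, -6, -4] − (2)·(1)·[-1, -1, 1] − (2)·(-1)·[0, 1, 2] = [4, -2, -2]. Then w[k] = R[1,1,k] / -2 for each k, giving w = [4, -2, -2] / -2 = [-2, 1, 1].

w = [-2, 1, 1]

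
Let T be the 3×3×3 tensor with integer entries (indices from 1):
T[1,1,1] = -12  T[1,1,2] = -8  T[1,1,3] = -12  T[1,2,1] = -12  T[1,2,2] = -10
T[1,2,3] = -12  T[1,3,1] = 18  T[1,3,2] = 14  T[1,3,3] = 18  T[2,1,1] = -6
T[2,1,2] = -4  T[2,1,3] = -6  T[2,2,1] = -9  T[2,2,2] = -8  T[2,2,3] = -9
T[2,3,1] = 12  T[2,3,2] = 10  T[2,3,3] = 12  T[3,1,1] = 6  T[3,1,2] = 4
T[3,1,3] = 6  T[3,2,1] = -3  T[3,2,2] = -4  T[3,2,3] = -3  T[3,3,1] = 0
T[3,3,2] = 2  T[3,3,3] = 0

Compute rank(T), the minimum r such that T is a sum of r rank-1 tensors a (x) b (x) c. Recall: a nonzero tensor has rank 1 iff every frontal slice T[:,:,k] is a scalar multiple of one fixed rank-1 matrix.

Lower bound: the mode-1 unfolding of T (rows indexed by i, columns by (j,k) = (1,1), (1,2), (1,3), (2,1), (2,2), (2,3), (3,1), (3,2), (3,3)) is [[-12, -8, -12, -12, -10, -12, 18, 14, 18], [-6, -4, -6, -9, -8, -9, 12, 10, 12], [6, 4, 6, -3, -4, -3, 0, 2, 0]].
There the 2×2 minor on rows i ∈ {1, 2}, columns (j,k) ∈ {(1,1), (2,1)} is det [[-12, -12], [-6, -9]] = 36 ≠ 0, so this unfolding has rank ≥ 2; CP rank is at least every unfolding rank, so rank(T) ≥ 2. (Flattening ranks never certify an upper bound on CP rank; for that we must actually write T with 2 rank-1 terms.)
Upper bound — finding two terms. Write S_k = T[:,:,k] for the frontal slices: S₁ = [[-12, -12, 18], [-6, -9, 12], [6, -3, 0]], S₂ = [[-8, -10, 14], [-4, -8, 10], [4, -4, 2]], S₃ = [[-12, -12, 18], [-6, -9, 12], [6, -3, 0]].
If T = a₁ (x) b₁ (x) c₁ + a₂ (x) b₂ (x) c₂ then each S_k = c₁[k]·a₁b₁ᵀ + c₂[k]·a₂b₂ᵀ. S₁ and S₂ are linearly independent, so a₁b₁ᵀ and a₂b₂ᵀ must span the same plane of matrices: they are the rank-1 matrices of the form x·S₁ + y·S₂.
The 2×2 minor of x·S₁ + y·S₂ on rows {1,2}, columns {1,2} is 36·x² + 60·xy + 24·y² = 12·(3·x + 2·y)(x + y), vanishing at (x:y) = (2:-3) and (1:-1).
M₁ = 2·S₁ − 3·S₂ = [[0, 6, -6], [0, 6, -6], [0, 6, -6]] = 6·(1, 1, 1)(0, 1, -1)ᵀ and M₂ = S₁ − S₂ = [[-4, -2, 4], [-2, -1, 2], [2, 1, -2]] = −(2, 1, -1)(2, 1, -2)ᵀ, so take a₁ = (1, 1, 1), b₁ = (0, 1, -1), a₂ = (2, 1, -1), b₂ = (2, 1, -2).
Each slice is an integer combination of E₁ = a₁b₁ᵀ and E₂ = a₂b₂ᵀ: S₁ = −6·E₁ − 3·E₂, S₂ = −6·E₁ − 2·E₂, S₃ = −6·E₁ − 3·E₂; reading off coefficients, c₁ = (-6, -6, -6) and c₂ = (-3, -2, -3).
Hence T = (1, 1, 1) (x) (0, 1, -1) (x) (-6, -6, -6) + (2, 1, -1) (x) (2, 1, -2) (x) (-3, -2, -3), so rank(T) ≤ 2.
These bounds meet, so rank(T) = 2.

2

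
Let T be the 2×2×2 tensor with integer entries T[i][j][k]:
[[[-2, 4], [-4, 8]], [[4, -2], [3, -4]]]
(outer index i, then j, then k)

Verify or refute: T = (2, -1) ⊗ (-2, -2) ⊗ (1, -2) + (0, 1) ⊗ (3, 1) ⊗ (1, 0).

Reconstruct entry (0,0,0) from the claimed factors: Σₗ aₗ[0]bₗ[0]cₗ[0] = (2)·(-2)·(1) + (0)·(3)·(1) = -4, but T[0,0,0] = -2. The claim is false.

No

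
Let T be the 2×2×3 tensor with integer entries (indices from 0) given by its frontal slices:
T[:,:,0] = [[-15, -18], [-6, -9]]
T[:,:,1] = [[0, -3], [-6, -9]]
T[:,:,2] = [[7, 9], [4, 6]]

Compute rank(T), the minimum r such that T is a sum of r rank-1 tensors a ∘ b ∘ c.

2

Lower bound: the mode-3 unfolding of T (rows indexed by k, columns by (i,j) = (0,0), (0,1), (1,0), (1,1)) is [[-15, -18, -6, -9], [0, -3, -6, -9], [7, 9, 4, 6]].
There the 2×2 minor on rows k ∈ {0, 1}, columns (i,j) ∈ {(0,0), (0,1)} is det [[-15, -18], [0, -3]] = 45 ≠ 0, so this unfolding has rank ≥ 2; CP rank is at least every unfolding rank, so rank(T) ≥ 2. (This is only a lower bound: in general the CP rank may exceed every unfolding rank, so we still need to exhibit 2 rank-1 terms summing to T.)
Upper bound — finding two terms. Write S_k = T[:,:,k] for the frontal slices: S₀ = [[-15, -18], [-6, -9]], S₁ = [[0, -3], [-6, -9]], S₂ = [[7, 9], [4, 6]].
If T = a₁ ∘ b₁ ∘ c₁ + a₂ ∘ b₂ ∘ c₂ then each S_k = c₁[k]·a₁b₁ᵀ + c₂[k]·a₂b₂ᵀ. S₀ and S₁ are linearly independent, so a₁b₁ᵀ and a₂b₂ᵀ must span the same plane of matrices: they are the rank-1 matrices of the form x·S₀ + y·S₁.
det(x·S₀ + y·S₁) is 27·x² + 9·xy − 18·y² = 9·(3·x − 2·y)(x + y), vanishing at (x:y) = (2:3) and (1:-1).
M₁ = 2·S₀ + 3·S₁ = [[-30, -45], [-30, -45]] = (-15)·[1, 1][2, 3]ᵀ and M₂ = S₀ − S₁ = [[-15, -15], [0, 0]] = (-15)·[1, 0][1, 1]ᵀ, so take a₁ = [1, 1], b₁ = [2, 3], a₂ = [1, 0], b₂ = [1, 1].
Each slice is an integer combination of E₁ = a₁b₁ᵀ and E₂ = a₂b₂ᵀ: S₀ = −3·E₁ − 9·E₂, S₁ = −3·E₁ + 6·E₂, S₂ = 2·E₁ + 3·E₂; reading off coefficients, c₁ = [-3, -3, 2] and c₂ = [-9, 6, 3].
Hence T = [1, 1] ∘ [2, 3] ∘ [-3, -3, 2] + [1, 0] ∘ [1, 1] ∘ [-9, 6, 3], so rank(T) ≤ 2.
These bounds meet, so rank(T) = 2.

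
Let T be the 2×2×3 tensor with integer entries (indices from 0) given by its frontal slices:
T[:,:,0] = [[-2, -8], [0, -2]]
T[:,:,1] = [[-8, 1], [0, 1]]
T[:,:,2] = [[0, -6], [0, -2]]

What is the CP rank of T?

3

Lower bound: in the mode-3 unfolding of T (rows indexed by k, columns by (i,j)) the 3×3 minor on rows k ∈ {0, 1, 2}, columns (i,j) ∈ {(0,0), (0,1), (1,1)} is det [[-2, -8, -2], [-8, 1, 1], [0, -6, -2]] = 24 ≠ 0, so that unfolding has rank ≥ 3 and hence rank(T) ≥ 3 (CP rank is at least every unfolding rank, though it can be larger).
Upper bound: T is a sum of 3 rank-1 terms, T = [1, 0] (x) [1, -1] (x) [2, -4, 2] + [1, 0] (x) [1, 1] (x) [-4, -4, -2] + [1, 1] (x) [0, 1] (x) [-2, 1, -2] (one valid choice — decompositions are not unique — normalised so each a, b is primitive with positive first nonzero entry; check it by expanding all entries), so rank(T) ≤ 3.
These bounds meet, so rank(T) = 3.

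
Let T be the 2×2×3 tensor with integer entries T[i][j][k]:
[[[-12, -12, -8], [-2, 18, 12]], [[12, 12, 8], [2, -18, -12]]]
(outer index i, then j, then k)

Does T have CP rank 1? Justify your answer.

No

The mode-2 unfolding of T (rows indexed by j, columns by (i,k) = (0,0), (0,1), (0,2), (1,0), (1,1), (1,2)) is [[-12, -12, -8, 12, 12, 8], [-2, 18, 12, 2, -18, -12]].
There the 2×2 minor on rows j ∈ {0, 1}, columns (i,k) ∈ {(0,0), (0,1)} is det [[-12, -12], [-2, 18]] = -240 ≠ 0, so this unfolding has rank ≥ 2; CP rank is at least every unfolding rank, so rank(T) ≥ 2.
In particular rank(T) ≥ 2 > 1, so T is not rank-1.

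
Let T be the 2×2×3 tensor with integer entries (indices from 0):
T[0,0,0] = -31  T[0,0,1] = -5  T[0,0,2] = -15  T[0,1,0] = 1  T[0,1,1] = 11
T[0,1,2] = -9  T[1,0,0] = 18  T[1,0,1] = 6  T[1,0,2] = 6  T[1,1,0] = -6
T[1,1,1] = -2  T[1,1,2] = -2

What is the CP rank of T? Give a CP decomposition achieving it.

Lower bound: the mode-3 unfolding of T (rows indexed by k, columns by (i,j) = (0,0), (0,1), (1,0), (1,1)) is [[-31, 1, 18, -6], [-5, 11, 6, -2], [-15, -9, 6, -2]].
There the 2×2 minor on rows k ∈ {0, 1}, columns (i,j) ∈ {(0,0), (0,1)} is det [[-31, 1], [-5, 11]] = -336 ≠ 0, so this unfolding has rank ≥ 2; CP rank is at least every unfolding rank, so rank(T) ≥ 2. (Unfolding ranks only ever bound the CP rank from below — rank(T) can be strictly larger than all of them — so the matching upper bound has to come from an explicit 2-term decomposition.)
Upper bound — finding two terms. Write S_k = T[:,:,k] for the frontal slices: S₀ = [[-31, 1], [18, -6]], S₁ = [[-5, 11], [6, -2]], S₂ = [[-15, -9], [6, -2]].
If T = a₁ (x) b₁ (x) c₁ + a₂ (x) b₂ (x) c₂ then each S_k = c₁[k]·a₁b₁ᵀ + c₂[k]·a₂b₂ᵀ. S₀ and S₁ are linearly independent, so a₁b₁ᵀ and a₂b₂ᵀ must span the same plane of matrices: they are the rank-1 matrices of the form x·S₀ + y·S₁.
det(x·S₀ + y·S₁) is 168·x² − 112·xy − 56·y² = 56·(x − y)(3·x + y), vanishing at (x:y) = (1:1) and (1:-3).
M₁ = S₀ + S₁ = [[-36, 12], [24, -8]] = (-4)·[3, -2][3, -1]ᵀ and M₂ = S₀ − 3·S₁ = [[-16, -32], [0, 0]] = (-16)·[1, 0][1, 2]ᵀ, so take a₁ = [3, -2], b₁ = [3, -1], a₂ = [1, 0], b₂ = [1, 2].
Each slice is an integer combination of E₁ = a₁b₁ᵀ and E₂ = a₂b₂ᵀ: S₀ = −3·E₁ − 4·E₂, S₁ = −E₁ + 4·E₂, S₂ = −E₁ − 6·E₂; reading off coefficients, c₁ = [-3, -1, -1] and c₂ = [-4, 4, -6].
Hence T = [3, -2] (x) [3, -1] (x) [-3, -1, -1] + [1, 0] (x) [1, 2] (x) [-4, 4, -6], so rank(T) ≤ 2.
These bounds meet, so rank(T) = 2.

rank(T) = 2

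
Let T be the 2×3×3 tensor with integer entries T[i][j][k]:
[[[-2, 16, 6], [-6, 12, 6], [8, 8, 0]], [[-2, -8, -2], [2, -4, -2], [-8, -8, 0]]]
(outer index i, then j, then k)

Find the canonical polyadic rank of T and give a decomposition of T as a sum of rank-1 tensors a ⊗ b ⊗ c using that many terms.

rank(T) = 2

Lower bound: the mode-2 unfolding of T (rows indexed by j, columns by (i,k) = (0,0), (0,1), (0,2), (1,0), (1,1), (1,2)) is [[-2, 16, 6, -2, -8, -2], [-6, 12, 6, 2, -4, -2], [8, 8, 0, -8, -8, 0]].
There the 2×2 minor on rows j ∈ {0, 1}, columns (i,k) ∈ {(0,0), (0,1)} is det [[-2, 16], [-6, 12]] = 72 ≠ 0, so this unfolding has rank ≥ 2; CP rank is at least every unfolding rank, so rank(T) ≥ 2. (Unfolding ranks only ever bound the CP rank from below — rank(T) can be strictly larger than all of them — so the matching upper bound has to come from an explicit 2-term decomposition.)
Upper bound — finding two terms. Write S_k = T[:,:,k] for the frontal slices: S₀ = [[-2, -6, 8], [-2, 2, -8]], S₁ = [[16, 12, 8], [-8, -4, -8]], S₂ = [[6, 6, 0], [-2, -2, 0]].
If T = a₁ ⊗ b₁ ⊗ c₁ + a₂ ⊗ b₂ ⊗ c₂ then each S_k = c₁[k]·a₁b₁ᵀ + c₂[k]·a₂b₂ᵀ. S₀ and S₁ are linearly independent, so a₁b₁ᵀ and a₂b₂ᵀ must span the same plane of matrices: they are the rank-1 matrices of the form x·S₀ + y·S₁.
The 2×2 minor of x·S₀ + y·S₁ on rows {0,1}, columns {0,1} is −16·x² + 16·xy + 32·y² = (-16)·(x − 2·y)(x + y), vanishing at (x:y) = (2:1) and (1:-1).
M₁ = 2·S₀ + S₁ = [[12, 0, 24], [-12, 0, -24]] = 12·(1, -1)(1, 0, 2)ᵀ and M₂ = S₀ − S₁ = [[-18, -18, 0], [6, 6, 0]] = (-6)·(3, -1)(1, 1, 0)ᵀ, so take a₁ = (1, -1), b₁ = (1, 0, 2), a₂ = (3, -1), b₂ = (1, 1, 0).
Each slice is an integer combination of E₁ = a₁b₁ᵀ and E₂ = a₂b₂ᵀ: S₀ = 4·E₁ − 2·E₂, S₁ = 4·E₁ + 4·E₂, S₂ = 2·E₂; reading off coefficients, c₁ = (4, 4, 0) and c₂ = (-2, 4, 2).
Hence T = (1, -1) ⊗ (1, 0, 2) ⊗ (4, 4, 0) + (3, -1) ⊗ (1, 1, 0) ⊗ (-2, 4, 2), so rank(T) ≤ 2.
These bounds meet, so rank(T) = 2.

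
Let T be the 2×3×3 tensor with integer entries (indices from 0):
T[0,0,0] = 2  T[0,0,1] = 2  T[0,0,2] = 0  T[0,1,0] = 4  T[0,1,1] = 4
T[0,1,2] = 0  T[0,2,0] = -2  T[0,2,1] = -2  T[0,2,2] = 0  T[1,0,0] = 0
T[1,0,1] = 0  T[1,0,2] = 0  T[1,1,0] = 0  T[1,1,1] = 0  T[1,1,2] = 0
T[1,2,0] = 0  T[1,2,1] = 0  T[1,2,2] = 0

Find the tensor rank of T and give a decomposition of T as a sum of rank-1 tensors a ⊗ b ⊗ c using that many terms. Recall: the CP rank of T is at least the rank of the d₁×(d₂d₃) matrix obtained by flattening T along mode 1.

rank(T) = 1

Lower bound: T ≠ 0 (e.g. T[0,0,0] = 2), so rank(T) ≥ 1.
Upper bound: if T = a ⊗ b ⊗ c then every fibre of T is a multiple of the corresponding factor, so read the factors off the fibres through the nonzero entry T[0,0,0] = 2.
The mode-1 fibre T[:,0,0] = [2, 0] gives a = [1, 0] (primitive direction); the mode-2 fibre T[0,:,0] = [2, 4, -2] gives b = [1, 2, -1]; then c[k] = T[0,0,k] / (a[0]·b[0]) = [2, 2, 0] / 1 = [2, 2, 0].
Expanding [1, 0] ⊗ [1, 2, -1] ⊗ [2, 2, 0] reproduces all 18 entries of T, so T = [1, 0] ⊗ [1, 2, -1] ⊗ [2, 2, 0] and rank(T) ≤ 1.
These bounds meet, so rank(T) = 1.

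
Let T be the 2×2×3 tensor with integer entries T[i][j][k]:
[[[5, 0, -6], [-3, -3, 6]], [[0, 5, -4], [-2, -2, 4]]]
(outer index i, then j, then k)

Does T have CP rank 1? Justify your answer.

The mode-3 unfolding of T (rows indexed by k, columns by (i,j) = (0,0), (0,1), (1,0), (1,1)) is [[5, -3, 0, -2], [0, -3, 5, -2], [-6, 6, -4, 4]].
There the 2×2 minor on rows k ∈ {0, 1}, columns (i,j) ∈ {(0,0), (0,1)} is det [[5, -3], [0, -3]] = -15 ≠ 0, so this unfolding has rank ≥ 2; CP rank is at least every unfolding rank, so rank(T) ≥ 2.
In particular rank(T) ≥ 2 > 1, so T is not rank-1.

No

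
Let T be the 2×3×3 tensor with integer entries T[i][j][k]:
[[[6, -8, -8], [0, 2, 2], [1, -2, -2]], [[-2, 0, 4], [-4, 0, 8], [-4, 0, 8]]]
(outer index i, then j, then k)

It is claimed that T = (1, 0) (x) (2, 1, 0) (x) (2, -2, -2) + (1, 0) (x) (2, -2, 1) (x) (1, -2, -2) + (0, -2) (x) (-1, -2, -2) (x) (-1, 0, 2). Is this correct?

Reconstruct entrywise from the claimed factors. For example, T[1,0,1] = 0 and Σₗ aₗ[1]bₗ[0]cₗ[1] = (0)·(2)·(-2) + (0)·(2)·(-2) + (-2)·(-1)·(0) = 0; checking all 18 entries, every one matches. The claim holds.

Yes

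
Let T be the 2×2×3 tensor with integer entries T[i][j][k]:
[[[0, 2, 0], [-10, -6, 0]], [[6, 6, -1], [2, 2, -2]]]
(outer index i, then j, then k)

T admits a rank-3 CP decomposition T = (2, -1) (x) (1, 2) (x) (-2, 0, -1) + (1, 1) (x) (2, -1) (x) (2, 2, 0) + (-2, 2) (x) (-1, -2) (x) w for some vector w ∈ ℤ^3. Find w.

Subtract the known terms from T to get the rank-1 residual R = (-2, 2) (x) (-1, -2) (x) w, so R[i,j,k] = a[i]·b[j]·w[k]. Pick indices with nonzero a[0]·b[0] = (-2)·(-1) = 2. Only the fibre through (0,0,·) is needed: R[0,0,:] = T[0,0,:] − Σₗ aₗ[0]bₗ[0]cₗ = [0, 2, 0] − (2)·(1)·(-2, 0, -1) − (1)·(2)·(2, 2, 0) = [0, -2, 2]. Then w[k] = R[0,0,k] / 2 for each k, giving w = [0, -2, 2] / 2 = (0, -1, 1).

w = (0, -1, 1)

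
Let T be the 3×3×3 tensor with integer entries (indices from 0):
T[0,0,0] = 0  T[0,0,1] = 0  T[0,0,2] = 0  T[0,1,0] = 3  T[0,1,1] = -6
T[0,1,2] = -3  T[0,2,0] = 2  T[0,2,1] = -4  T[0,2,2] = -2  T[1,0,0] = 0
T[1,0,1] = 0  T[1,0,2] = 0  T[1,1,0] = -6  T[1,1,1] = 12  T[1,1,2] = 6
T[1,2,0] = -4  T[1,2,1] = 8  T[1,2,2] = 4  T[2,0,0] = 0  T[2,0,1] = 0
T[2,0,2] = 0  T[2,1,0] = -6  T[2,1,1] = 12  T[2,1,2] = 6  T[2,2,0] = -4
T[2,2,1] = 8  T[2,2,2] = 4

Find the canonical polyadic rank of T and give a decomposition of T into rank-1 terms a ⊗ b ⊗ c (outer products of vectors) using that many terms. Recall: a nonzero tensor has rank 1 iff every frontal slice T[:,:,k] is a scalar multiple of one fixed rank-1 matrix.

rank(T) = 1

Lower bound: T ≠ 0 (e.g. T[0,1,0] = 3), so rank(T) ≥ 1.
Upper bound: if T = a ⊗ b ⊗ c then every fibre of T is a multiple of the corresponding factor, so read the factors off the fibres through the nonzero entry T[0,1,0] = 3.
The mode-1 fibre T[:,1,0] = [3, -6, -6] gives a = [1, -2, -2] (primitive direction); the mode-2 fibre T[0,:,0] = [0, 3, 2] gives b = [0, 3, 2]; then c[k] = T[0,1,k] / (a[0]·b[1]) = [3, -6, -3] / 3 = [1, -2, -1].
Expanding [1, -2, -2] ⊗ [0, 3, 2] ⊗ [1, -2, -1] reproduces all 27 entries of T, so T = [1, -2, -2] ⊗ [0, 3, 2] ⊗ [1, -2, -1] and rank(T) ≤ 1.
These bounds meet, so rank(T) = 1.
Check entry T[1,1,2] = 6: (-2)·(3)·(-1) = 6.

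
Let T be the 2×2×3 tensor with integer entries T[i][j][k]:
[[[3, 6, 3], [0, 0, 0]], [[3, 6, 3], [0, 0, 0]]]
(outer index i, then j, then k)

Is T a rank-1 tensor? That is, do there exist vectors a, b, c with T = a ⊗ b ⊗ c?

If T = a ⊗ b ⊗ c then every fibre of T is a multiple of the corresponding factor, so read the factors off the fibres through the nonzero entry T[0,0,0] = 3.
The mode-1 fibre T[:,0,0] = [3, 3] gives a = [1, 1] (primitive direction); the mode-2 fibre T[0,:,0] = [3, 0] gives b = [1, 0]; then c[k] = T[0,0,k] / (a[0]·b[0]) = [3, 6, 3] / 1 = [3, 6, 3].
Expanding [1, 1] ⊗ [1, 0] ⊗ [3, 6, 3] reproduces all 12 entries of T, so T = [1, 1] ⊗ [1, 0] ⊗ [3, 6, 3] and rank(T) ≤ 1.
Equivalently every frontal slice T[:,:,k] is c[k] times the rank-1 matrix [1, 1] ⊗ [1, 0]. So T has rank 1 (it is nonzero).

Yes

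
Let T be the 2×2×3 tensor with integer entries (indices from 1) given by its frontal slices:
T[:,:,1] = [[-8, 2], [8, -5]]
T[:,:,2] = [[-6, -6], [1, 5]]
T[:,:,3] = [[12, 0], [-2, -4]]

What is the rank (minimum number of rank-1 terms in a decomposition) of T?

Lower bound: the mode-3 unfolding of T (rows indexed by k, columns by (i,j) = (1,1), (1,2), (2,1), (2,2)) is [[-8, 2, 8, -5], [-6, -6, 1, 5], [12, 0, -2, -4]].
There the 3×3 minor on rows k ∈ {1, 2, 3}, columns (i,j) ∈ {(1,1), (1,2), (2,1)} is det [[-8, 2, 8], [-6, -6, 1], [12, 0, -2]] = 480 ≠ 0, so this unfolding has rank ≥ 3; CP rank is at least every unfolding rank, so rank(T) ≥ 3. (Unfolding ranks only ever bound the CP rank from below — rank(T) can be strictly larger than all of them — so the matching upper bound has to come from an explicit 3-term decomposition.)
Upper bound: T is a sum of 3 rank-1 terms, T = (0, 1) ⊗ (1, -1) ⊗ (4, -2, 4) + (2, -1) ⊗ (1, -1) ⊗ (-2, 1, 2) + (2, -1) ⊗ (2, 1) ⊗ (-1, -2, 2) (written with every a and b primitive with positive leading entry and the scale carried by c; CP decompositions are not unique, and this one is verified by expanding entrywise), so rank(T) ≤ 3.
These bounds meet, so rank(T) = 3.

3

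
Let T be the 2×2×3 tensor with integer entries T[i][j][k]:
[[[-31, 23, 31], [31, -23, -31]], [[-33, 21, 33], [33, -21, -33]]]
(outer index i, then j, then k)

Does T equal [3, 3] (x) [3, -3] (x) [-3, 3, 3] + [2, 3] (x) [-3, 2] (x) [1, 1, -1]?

Reconstruct entry (0,0,0) from the claimed factors: Σₗ aₗ[0]bₗ[0]cₗ[0] = (3)·(3)·(-3) + (2)·(-3)·(1) = -33, but T[0,0,0] = -31. The claim is false.

No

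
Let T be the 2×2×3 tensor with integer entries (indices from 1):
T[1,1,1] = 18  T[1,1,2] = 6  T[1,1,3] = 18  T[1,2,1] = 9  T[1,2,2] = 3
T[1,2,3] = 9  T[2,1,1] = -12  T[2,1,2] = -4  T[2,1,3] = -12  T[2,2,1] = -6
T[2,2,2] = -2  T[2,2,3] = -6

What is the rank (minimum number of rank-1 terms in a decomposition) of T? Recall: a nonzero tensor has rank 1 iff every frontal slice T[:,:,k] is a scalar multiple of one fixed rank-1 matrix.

Lower bound: T ≠ 0 (e.g. T[1,1,1] = 18), so rank(T) ≥ 1.
Upper bound: if T = a ⊗ b ⊗ c then every fibre of T is a multiple of the corresponding factor, so read the factors off the fibres through the nonzero entry T[1,1,1] = 18.
The mode-1 fibre T[:,1,1] = [18, -12] gives a = [3, -2] (primitive direction); the mode-2 fibre T[1,:,1] = [18, 9] gives b = [2, 1]; then c[k] = T[1,1,k] / (a[1]·b[1]) = [18, 6, 18] / 6 = [3, 1, 3].
Expanding [3, -2] ⊗ [2, 1] ⊗ [3, 1, 3] reproduces all 12 entries of T, so T = [3, -2] ⊗ [2, 1] ⊗ [3, 1, 3] and rank(T) ≤ 1.
These bounds meet, so rank(T) = 1.

1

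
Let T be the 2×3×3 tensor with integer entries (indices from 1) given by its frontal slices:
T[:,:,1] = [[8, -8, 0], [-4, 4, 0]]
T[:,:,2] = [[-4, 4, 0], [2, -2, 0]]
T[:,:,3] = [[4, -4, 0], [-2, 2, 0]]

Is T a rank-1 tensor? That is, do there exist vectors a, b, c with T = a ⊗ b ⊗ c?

Yes

If T = a ⊗ b ⊗ c then every fibre of T is a multiple of the corresponding factor, so read the factors off the fibres through the nonzero entry T[1,1,1] = 8.
The mode-1 fibre T[:,1,1] = [8, -4] gives a = [2, -1] (primitive direction); the mode-2 fibre T[1,:,1] = [8, -8, 0] gives b = [1, -1, 0]; then c[k] = T[1,1,k] / (a[1]·b[1]) = [8, -4, 4] / 2 = [4, -2, 2].
Expanding [2, -1] ⊗ [1, -1, 0] ⊗ [4, -2, 2] reproduces all 18 entries of T, so T = [2, -1] ⊗ [1, -1, 0] ⊗ [4, -2, 2] and rank(T) ≤ 1.
Equivalently every frontal slice T[:,:,k] is c[k] times the rank-1 matrix [2, -1] ⊗ [1, -1, 0]. So T has rank 1 (it is nonzero).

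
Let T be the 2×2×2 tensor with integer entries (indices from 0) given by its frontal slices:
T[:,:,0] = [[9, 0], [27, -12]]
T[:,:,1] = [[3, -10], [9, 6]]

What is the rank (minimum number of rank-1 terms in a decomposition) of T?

Lower bound: the mode-1 unfolding of T (rows indexed by i, columns by (j,k) = (0,0), (0,1), (1,0), (1,1)) is [[9, 3, 0, -10], [27, 9, -12, 6]].
There the 2×2 minor on rows i ∈ {0, 1}, columns (j,k) ∈ {(0,0), (1,0)} is det [[9, 0], [27, -12]] = -108 ≠ 0, so this unfolding has rank ≥ 2; CP rank is at least every unfolding rank, so rank(T) ≥ 2. (This is only a lower bound: in general the CP rank may exceed every unfolding rank, so we still need to exhibit 2 rank-1 terms summing to T.)
Upper bound — finding two terms. Write S_k = T[:,:,k] for the frontal slices: S₀ = [[9, 0], [27, -12]], S₁ = [[3, -10], [9, 6]].
If T = a₁ (x) b₁ (x) c₁ + a₂ (x) b₂ (x) c₂ then each S_k = c₁[k]·a₁b₁ᵀ + c₂[k]·a₂b₂ᵀ. S₀ and S₁ are linearly independent, so a₁b₁ᵀ and a₂b₂ᵀ must span the same plane of matrices: they are the rank-1 matrices of the form x·S₀ + y·S₁.
det(x·S₀ + y·S₁) is −108·x² + 288·xy + 108·y² = (-36)·(x − 3·y)(3·x + y), vanishing at (x:y) = (3:1) and (1:-3).
M₁ = 3·S₀ + S₁ = [[30, -10], [90, -30]] = 10·[1, 3][3, -1]ᵀ and M₂ = S₀ − 3·S₁ = [[0, 30], [0, -30]] = 30·[1, -1][0, 1]ᵀ, so take a₁ = [1, 3], b₁ = [3, -1], a₂ = [1, -1], b₂ = [0, 1].
Each slice is an integer combination of E₁ = a₁b₁ᵀ and E₂ = a₂b₂ᵀ: S₀ = 3·E₁ + 3·E₂, S₁ = E₁ − 9·E₂; reading off coefficients, c₁ = [3, 1] and c₂ = [3, -9].
Hence T = [1, 3] (x) [3, -1] (x) [3, 1] + [1, -1] (x) [0, 1] (x) [3, -9], so rank(T) ≤ 2.
These bounds meet, so rank(T) = 2.
Check entry T[1,1,0] = -12: (3)·(-1)·(3) + (-1)·(1)·(3) = -12.

2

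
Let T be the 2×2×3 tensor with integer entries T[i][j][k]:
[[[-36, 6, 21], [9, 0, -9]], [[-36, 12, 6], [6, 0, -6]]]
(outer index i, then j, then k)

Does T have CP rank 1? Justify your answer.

No

The mode-3 unfolding of T (rows indexed by k, columns by (i,j) = (0,0), (0,1), (1,0), (1,1)) is [[-36, 9, -36, 6], [6, 0, 12, 0], [21, -9, 6, -6]].
There the 2×2 minor on rows k ∈ {0, 1}, columns (i,j) ∈ {(0,0), (0,1)} is det [[-36, 9], [6, 0]] = -54 ≠ 0, so this unfolding has rank ≥ 2; CP rank is at least every unfolding rank, so rank(T) ≥ 2.
In particular rank(T) ≥ 2 > 1, so T is not rank-1.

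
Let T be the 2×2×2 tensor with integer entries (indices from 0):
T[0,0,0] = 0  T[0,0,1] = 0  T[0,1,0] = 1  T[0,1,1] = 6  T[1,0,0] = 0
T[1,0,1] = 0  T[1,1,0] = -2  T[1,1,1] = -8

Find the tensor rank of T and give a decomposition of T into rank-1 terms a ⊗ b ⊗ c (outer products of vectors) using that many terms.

Lower bound: in the mode-1 unfolding of T (rows indexed by i, columns by (j,k)) the 2×2 minor on rows i ∈ {0, 1}, columns (j,k) ∈ {(1,0), (1,1)} is det [[1, 6], [-2, -8]] = 4 ≠ 0, so that unfolding has rank ≥ 2 and hence rank(T) ≥ 2 (CP rank is at least every unfolding rank, though it can be larger).
Upper bound: T[:,j,:] = b[j]·M for every slice, with b = [0, 1] and M = [[1, 6], [-2, -8]] (rows i, columns k).
Splitting M by its rows (i = 0, 1), M = [1, 0][1, 6]ᵀ + [0, 1][-2, -8]ᵀ.
Hence T = [1, 0] ⊗ [0, 1] ⊗ [1, 6] + [0, 1] ⊗ [0, 1] ⊗ [-2, -8], so rank(T) ≤ 2.
These bounds meet, so rank(T) = 2.

rank(T) = 2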